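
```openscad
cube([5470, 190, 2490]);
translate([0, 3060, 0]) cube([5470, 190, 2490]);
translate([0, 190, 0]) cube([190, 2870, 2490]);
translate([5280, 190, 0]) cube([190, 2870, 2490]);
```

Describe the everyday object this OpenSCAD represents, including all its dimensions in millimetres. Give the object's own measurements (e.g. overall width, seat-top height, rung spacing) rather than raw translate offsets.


The wall frame of a small rectangular building: four walls, each 2490 mm tall and 190 mm thick, enclosing a footprint 5470 mm (x) by 3250 mm (y) outside-to-outside, with no floor or roof. The front and back walls (the −y and +y sides) span the full width; the two side walls fit between them.


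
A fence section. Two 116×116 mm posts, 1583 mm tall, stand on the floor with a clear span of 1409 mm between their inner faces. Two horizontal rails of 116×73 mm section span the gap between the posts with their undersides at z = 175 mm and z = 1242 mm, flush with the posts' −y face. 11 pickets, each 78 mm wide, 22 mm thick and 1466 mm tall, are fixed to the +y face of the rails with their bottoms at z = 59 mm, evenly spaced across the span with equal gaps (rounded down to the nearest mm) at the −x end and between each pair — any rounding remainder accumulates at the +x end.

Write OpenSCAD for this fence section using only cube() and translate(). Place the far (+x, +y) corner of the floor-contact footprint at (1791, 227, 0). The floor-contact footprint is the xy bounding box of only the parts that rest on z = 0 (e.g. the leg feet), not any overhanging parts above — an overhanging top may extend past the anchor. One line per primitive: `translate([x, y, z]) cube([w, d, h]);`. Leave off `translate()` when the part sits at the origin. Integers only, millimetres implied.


translate([150, 111, 0]) cube([116, 116, 1583]);
translate([1675, 111, 0]) cube([116, 116, 1583]);
translate([266, 111, 175]) cube([1409, 116, 73]);
translate([266, 111, 1242]) cube([1409, 116, 73]);
translate([311, 227, 59]) cube([78, 22, 1466]);
translate([434, 227, 59]) cube([78, 22, 1466]);
translate([557, 227, 59]) cube([78, 22, 1466]);
translate([680, 227, 59]) cube([78, 22, 1466]);
translate([803, 227, 59]) cube([78, 22, 1466]);
translate([926, 227, 59]) cube([78, 22, 1466]);
translate([1049, 227, 59]) cube([78, 22, 1466]);
translate([1172, 227, 59]) cube([78, 22, 1466]);
translate([1295, 227, 59]) cube([78, 22, 1466]);
translate([1418, 227, 59]) cube([78, 22, 1466]);
translate([1541, 227, 59]) cube([78, 22, 1466]);


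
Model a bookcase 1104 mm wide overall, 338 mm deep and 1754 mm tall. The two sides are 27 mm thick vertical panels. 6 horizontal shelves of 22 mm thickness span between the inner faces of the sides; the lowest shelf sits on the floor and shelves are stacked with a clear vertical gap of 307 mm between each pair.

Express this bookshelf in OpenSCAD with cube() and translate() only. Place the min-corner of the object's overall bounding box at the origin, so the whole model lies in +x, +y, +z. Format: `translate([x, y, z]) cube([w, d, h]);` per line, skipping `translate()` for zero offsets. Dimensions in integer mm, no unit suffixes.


cube([27, 338, 1754]);
translate([1077, 0, 0]) cube([27, 338, 1754]);
translate([27, 0, 0]) cube([1050, 338, 22]);
translate([27, 0, 329]) cube([1050, 338, 22]);
translate([27, 0, 658]) cube([1050, 338, 22]);
translate([27, 0, 987]) cube([1050, 338, 22]);
translate([27, 0, 1316]) cube([1050, 338, 22]);
translate([27, 0, 1645]) cube([1050, 338, 22]);


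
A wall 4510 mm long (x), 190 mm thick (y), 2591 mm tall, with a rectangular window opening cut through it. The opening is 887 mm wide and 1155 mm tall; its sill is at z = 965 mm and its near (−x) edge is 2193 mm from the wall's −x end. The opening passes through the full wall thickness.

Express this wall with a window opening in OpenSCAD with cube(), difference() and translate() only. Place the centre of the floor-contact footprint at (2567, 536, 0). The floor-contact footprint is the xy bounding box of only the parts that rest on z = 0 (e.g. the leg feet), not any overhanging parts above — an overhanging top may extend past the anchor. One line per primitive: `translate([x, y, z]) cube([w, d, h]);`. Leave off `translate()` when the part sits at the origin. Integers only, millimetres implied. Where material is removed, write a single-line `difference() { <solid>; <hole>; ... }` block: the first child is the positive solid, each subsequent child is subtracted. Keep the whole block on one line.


difference() { translate([312, 441, 0]) cube([4510, 190, 2591]); translate([2505, 441, 965]) cube([887, 190, 1155]); }


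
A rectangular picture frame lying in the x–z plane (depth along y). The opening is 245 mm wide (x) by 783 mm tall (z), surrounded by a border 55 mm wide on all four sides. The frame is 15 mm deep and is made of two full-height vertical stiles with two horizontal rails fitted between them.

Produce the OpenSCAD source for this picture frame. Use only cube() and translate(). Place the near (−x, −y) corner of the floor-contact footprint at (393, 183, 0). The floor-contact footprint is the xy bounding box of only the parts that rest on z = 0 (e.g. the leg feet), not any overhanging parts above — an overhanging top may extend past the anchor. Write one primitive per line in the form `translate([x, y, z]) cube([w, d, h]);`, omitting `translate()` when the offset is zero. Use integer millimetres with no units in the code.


translate([393, 183, 0]) cube([55, 15, 893]);
translate([693, 183, 0]) cube([55, 15, 893]);
translate([448, 183, 0]) cube([245, 15, 55]);
translate([448, 183, 838]) cube([245, 15, 55]);


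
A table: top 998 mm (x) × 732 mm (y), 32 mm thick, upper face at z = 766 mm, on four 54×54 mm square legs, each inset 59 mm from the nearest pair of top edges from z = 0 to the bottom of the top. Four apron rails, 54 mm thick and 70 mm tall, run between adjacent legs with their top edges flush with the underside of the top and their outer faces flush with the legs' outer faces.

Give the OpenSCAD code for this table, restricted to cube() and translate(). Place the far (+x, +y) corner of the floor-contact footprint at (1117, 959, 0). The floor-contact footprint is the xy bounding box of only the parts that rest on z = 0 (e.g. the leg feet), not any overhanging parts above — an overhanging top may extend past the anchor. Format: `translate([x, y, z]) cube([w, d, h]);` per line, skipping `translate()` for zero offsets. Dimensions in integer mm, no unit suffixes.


translate([178, 286, 734]) cube([998, 732, 32]);
translate([237, 345, 0]) cube([54, 54, 734]);
translate([1063, 345, 0]) cube([54, 54, 734]);
translate([237, 905, 0]) cube([54, 54, 734]);
translate([1063, 905, 0]) cube([54, 54, 734]);
translate([291, 345, 664]) cube([772, 54, 70]);
translate([291, 905, 664]) cube([772, 54, 70]);
translate([237, 399, 664]) cube([54, 506, 70]);
translate([1063, 399, 664]) cube([54, 506, 70]);


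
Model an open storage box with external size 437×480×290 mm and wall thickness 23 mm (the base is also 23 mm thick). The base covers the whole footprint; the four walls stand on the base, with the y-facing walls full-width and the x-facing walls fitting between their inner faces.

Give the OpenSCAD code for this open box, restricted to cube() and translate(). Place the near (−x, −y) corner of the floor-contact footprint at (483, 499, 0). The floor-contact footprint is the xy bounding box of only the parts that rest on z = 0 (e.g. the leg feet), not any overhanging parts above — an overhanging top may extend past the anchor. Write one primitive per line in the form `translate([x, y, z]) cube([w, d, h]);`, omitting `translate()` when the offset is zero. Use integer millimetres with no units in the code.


translate([483, 499, 0]) cube([437, 480, 23]);
translate([483, 499, 23]) cube([437, 23, 267]);
translate([483, 956, 23]) cube([437, 23, 267]);
translate([483, 522, 23]) cube([23, 434, 267]);
translate([897, 522, 23]) cube([23, 434, 267]);


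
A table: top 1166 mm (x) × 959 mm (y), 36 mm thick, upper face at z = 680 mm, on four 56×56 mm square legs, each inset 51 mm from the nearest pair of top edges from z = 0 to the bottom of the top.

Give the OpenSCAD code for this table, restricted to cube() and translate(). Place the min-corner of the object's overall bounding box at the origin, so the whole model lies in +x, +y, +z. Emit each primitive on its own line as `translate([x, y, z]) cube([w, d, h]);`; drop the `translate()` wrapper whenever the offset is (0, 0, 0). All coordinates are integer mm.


translate([0, 0, 644]) cube([1166, 959, 36]);
translate([51, 51, 0]) cube([56, 56, 644]);
translate([1059, 51, 0]) cube([56, 56, 644]);
translate([51, 852, 0]) cube([56, 56, 644]);
translate([1059, 852, 0]) cube([56, 56, 644]);


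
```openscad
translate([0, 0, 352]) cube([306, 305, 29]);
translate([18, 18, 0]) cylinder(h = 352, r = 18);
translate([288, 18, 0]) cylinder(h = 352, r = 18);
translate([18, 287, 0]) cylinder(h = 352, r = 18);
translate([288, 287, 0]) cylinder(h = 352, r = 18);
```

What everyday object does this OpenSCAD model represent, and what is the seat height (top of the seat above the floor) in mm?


A stool. The seat height is 381 mm.

A 306×305×29 slab at z = 352 on four corner cylinders — a stool. The seat top is 352 + 29 = 381 mm.


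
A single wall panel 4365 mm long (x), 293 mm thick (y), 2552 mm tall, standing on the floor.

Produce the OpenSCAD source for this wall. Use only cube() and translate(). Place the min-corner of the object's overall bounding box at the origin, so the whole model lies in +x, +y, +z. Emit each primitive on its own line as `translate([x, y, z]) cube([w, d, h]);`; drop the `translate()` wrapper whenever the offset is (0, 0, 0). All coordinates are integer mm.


cube([4365, 293, 2552]);


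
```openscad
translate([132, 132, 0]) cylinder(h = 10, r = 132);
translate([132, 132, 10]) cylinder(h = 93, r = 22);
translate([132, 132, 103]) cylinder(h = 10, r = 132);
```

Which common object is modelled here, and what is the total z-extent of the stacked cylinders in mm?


A spool. The overall height is 113 mm.

Three coaxial cylinders, large–small–large — a spool. Two 10 mm flanges and a 93 mm core give 10 + 93 + 10 = 113 mm.


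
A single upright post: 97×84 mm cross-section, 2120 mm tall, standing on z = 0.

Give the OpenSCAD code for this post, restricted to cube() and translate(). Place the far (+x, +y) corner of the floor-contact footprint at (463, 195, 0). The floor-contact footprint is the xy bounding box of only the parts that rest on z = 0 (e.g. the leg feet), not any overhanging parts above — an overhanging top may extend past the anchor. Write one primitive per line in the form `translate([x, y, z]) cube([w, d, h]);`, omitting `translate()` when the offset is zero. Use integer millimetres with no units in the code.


translate([366, 111, 0]) cube([97, 84, 2120]);


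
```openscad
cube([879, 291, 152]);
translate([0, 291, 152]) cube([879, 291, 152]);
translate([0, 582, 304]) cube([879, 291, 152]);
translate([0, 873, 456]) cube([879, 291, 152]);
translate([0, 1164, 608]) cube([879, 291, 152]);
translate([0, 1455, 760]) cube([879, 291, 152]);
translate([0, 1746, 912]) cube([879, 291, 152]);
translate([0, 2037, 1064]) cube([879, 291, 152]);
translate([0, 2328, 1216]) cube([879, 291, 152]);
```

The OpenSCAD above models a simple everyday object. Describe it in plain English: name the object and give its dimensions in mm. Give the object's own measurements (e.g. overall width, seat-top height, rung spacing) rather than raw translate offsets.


A straight staircase of 9 solid steps. Each step is 879 mm wide (x), 291 mm deep (y, the going) and 152 mm tall (the rise). The first step rests on the floor; each subsequent step sits one going further in +y and one rise higher in +z, directly behind and above the previous step with no overlap.


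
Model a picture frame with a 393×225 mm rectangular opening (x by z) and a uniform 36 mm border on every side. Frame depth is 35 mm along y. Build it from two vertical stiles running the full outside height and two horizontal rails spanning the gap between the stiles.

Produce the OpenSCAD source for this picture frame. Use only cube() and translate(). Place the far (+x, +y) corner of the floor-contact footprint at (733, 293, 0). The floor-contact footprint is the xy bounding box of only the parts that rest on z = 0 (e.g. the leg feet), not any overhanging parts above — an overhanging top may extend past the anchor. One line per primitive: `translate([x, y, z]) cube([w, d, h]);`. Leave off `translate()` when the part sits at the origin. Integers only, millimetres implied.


translate([268, 258, 0]) cube([36, 35, 297]);
translate([697, 258, 0]) cube([36, 35, 297]);
translate([304, 258, 0]) cube([393, 35, 36]);
translate([304, 258, 261]) cube([393, 35, 36]);


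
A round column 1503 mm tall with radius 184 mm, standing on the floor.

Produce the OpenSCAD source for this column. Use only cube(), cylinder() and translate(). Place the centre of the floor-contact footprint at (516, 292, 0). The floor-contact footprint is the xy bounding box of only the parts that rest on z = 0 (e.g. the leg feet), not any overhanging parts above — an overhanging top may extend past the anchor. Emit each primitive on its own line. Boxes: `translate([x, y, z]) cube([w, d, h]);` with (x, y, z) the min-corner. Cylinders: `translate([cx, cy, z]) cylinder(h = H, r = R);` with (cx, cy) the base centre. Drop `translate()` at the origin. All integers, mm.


translate([516, 292, 0]) cylinder(h = 1503, r = 184);


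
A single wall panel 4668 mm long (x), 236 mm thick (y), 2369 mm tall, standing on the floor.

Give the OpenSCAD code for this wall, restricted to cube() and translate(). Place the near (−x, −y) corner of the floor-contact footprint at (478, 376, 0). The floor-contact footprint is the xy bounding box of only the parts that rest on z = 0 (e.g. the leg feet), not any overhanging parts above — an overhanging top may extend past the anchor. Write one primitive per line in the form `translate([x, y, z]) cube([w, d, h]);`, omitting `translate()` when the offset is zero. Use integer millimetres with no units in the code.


translate([478, 376, 0]) cube([4668, 236, 2369]);


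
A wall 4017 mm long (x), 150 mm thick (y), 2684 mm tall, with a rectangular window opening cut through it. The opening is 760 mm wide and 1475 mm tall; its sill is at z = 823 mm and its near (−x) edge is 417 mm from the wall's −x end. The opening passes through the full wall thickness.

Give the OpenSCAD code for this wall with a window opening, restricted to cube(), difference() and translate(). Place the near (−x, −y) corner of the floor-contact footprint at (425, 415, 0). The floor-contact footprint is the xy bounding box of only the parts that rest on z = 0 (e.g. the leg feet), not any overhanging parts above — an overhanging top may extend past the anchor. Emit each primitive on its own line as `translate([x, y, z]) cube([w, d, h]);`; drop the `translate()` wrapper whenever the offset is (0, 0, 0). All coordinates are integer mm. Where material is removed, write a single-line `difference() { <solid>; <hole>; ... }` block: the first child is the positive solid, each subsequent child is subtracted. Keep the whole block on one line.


difference() { translate([425, 415, 0]) cube([4017, 150, 2684]); translate([842, 415, 823]) cube([760, 150, 1475]); }


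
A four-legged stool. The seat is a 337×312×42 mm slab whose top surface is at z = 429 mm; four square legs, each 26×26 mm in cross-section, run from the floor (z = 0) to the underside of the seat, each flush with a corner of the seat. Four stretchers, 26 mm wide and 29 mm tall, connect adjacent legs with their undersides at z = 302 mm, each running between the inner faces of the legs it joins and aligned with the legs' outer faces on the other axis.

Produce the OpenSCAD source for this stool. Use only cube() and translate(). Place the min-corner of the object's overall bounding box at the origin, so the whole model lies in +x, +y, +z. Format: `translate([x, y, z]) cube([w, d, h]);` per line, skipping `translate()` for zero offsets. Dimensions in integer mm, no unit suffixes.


translate([0, 0, 387]) cube([337, 312, 42]);
cube([26, 26, 387]);
translate([311, 0, 0]) cube([26, 26, 387]);
translate([0, 286, 0]) cube([26, 26, 387]);
translate([311, 286, 0]) cube([26, 26, 387]);
translate([26, 0, 302]) cube([285, 26, 29]);
translate([26, 286, 302]) cube([285, 26, 29]);
translate([0, 26, 302]) cube([26, 260, 29]);
translate([311, 26, 302]) cube([26, 260, 29]);


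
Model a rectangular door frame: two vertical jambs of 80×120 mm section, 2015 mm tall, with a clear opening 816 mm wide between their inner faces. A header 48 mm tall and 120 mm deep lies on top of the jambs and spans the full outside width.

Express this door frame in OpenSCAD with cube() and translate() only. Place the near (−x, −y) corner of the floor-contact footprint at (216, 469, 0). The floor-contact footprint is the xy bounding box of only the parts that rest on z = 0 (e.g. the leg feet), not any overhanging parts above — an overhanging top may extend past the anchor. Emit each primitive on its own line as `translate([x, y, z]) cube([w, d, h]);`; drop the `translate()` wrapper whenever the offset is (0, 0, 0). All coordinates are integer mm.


translate([216, 469, 0]) cube([80, 120, 2015]);
translate([1112, 469, 0]) cube([80, 120, 2015]);
translate([216, 469, 2015]) cube([976, 120, 48]);


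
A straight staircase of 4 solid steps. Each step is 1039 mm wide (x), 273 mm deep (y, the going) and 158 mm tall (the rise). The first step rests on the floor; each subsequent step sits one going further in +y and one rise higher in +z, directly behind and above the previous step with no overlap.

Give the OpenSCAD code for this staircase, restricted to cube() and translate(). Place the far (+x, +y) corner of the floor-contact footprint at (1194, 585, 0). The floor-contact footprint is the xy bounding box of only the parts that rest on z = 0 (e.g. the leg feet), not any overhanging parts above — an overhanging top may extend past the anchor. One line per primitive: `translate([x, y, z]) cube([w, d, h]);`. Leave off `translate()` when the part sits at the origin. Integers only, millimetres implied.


translate([155, 312, 0]) cube([1039, 273, 158]);
translate([155, 585, 158]) cube([1039, 273, 158]);
translate([155, 858, 316]) cube([1039, 273, 158]);
translate([155, 1131, 474]) cube([1039, 273, 158]);


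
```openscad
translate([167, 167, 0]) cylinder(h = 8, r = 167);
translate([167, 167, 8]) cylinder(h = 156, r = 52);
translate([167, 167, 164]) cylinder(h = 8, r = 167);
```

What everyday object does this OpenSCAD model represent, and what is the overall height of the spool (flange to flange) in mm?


A spool. The overall height is 172 mm.

Three coaxial cylinders, large–small–large — a spool. Two 8 mm flanges and a 156 mm core give 8 + 156 + 8 = 172 mm.


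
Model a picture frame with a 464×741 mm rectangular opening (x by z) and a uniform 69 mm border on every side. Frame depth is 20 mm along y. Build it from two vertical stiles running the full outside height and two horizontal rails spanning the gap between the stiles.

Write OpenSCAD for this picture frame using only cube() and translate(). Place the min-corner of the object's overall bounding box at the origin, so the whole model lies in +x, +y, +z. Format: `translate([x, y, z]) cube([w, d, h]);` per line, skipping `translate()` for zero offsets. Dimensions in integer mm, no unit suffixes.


cube([69, 20, 879]);
translate([533, 0, 0]) cube([69, 20, 879]);
translate([69, 0, 0]) cube([464, 20, 69]);
translate([69, 0, 810]) cube([464, 20, 69]);


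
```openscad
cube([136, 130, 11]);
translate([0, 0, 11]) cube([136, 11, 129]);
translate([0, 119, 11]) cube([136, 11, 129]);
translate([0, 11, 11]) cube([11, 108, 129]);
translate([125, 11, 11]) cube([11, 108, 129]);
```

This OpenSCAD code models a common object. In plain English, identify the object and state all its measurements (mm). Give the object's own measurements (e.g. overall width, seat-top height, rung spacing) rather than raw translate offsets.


An open-topped rectangular box: outside dimensions 136×130×140 mm, with a uniform wall and base thickness of 11 mm. The base is a full 136×130 slab on the floor; four walls sit on top of the base. The front and back walls (the −y and +y sides) span the full width; the two side walls fit between them.


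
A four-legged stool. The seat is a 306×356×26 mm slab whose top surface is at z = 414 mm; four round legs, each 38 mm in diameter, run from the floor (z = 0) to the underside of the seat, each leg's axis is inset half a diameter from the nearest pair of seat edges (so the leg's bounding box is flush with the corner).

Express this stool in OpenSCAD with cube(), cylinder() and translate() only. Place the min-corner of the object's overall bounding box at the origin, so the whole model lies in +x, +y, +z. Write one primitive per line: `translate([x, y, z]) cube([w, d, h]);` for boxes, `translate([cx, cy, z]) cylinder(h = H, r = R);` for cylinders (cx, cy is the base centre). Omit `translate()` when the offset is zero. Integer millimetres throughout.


translate([0, 0, 388]) cube([306, 356, 26]);
translate([19, 19, 0]) cylinder(h = 388, r = 19);
translate([287, 19, 0]) cylinder(h = 388, r = 19);
translate([19, 337, 0]) cylinder(h = 388, r = 19);
translate([287, 337, 0]) cylinder(h = 388, r = 19);


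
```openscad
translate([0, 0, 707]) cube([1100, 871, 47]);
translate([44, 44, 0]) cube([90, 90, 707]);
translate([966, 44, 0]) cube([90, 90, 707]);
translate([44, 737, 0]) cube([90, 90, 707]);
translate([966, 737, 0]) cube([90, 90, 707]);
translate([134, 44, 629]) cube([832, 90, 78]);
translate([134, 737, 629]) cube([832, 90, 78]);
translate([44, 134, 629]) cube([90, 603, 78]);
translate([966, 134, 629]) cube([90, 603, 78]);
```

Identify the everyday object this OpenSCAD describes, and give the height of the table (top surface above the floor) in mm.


A table. The table height is 754 mm.

A 1100×871×47 slab sits at z = 707 on four 90 mm square posts — a table. The top surface is at 707 + 47 = 754 mm.


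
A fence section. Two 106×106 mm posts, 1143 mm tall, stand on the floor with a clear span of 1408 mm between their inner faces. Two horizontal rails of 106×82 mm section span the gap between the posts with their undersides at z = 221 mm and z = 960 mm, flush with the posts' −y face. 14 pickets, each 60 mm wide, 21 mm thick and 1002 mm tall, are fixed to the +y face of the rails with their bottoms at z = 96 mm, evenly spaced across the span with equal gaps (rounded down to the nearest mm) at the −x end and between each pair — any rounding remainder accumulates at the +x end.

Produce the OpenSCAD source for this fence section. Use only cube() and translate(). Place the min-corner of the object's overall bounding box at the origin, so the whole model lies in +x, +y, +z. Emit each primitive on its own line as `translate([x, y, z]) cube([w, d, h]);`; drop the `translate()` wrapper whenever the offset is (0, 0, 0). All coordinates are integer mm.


cube([106, 106, 1143]);
translate([1514, 0, 0]) cube([106, 106, 1143]);
translate([106, 0, 221]) cube([1408, 106, 82]);
translate([106, 0, 960]) cube([1408, 106, 82]);
translate([143, 106, 96]) cube([60, 21, 1002]);
translate([240, 106, 96]) cube([60, 21, 1002]);
translate([337, 106, 96]) cube([60, 21, 1002]);
translate([434, 106, 96]) cube([60, 21, 1002]);
translate([531, 106, 96]) cube([60, 21, 1002]);
translate([628, 106, 96]) cube([60, 21, 1002]);
translate([725, 106, 96]) cube([60, 21, 1002]);
translate([822, 106, 96]) cube([60, 21, 1002]);
translate([919, 106, 96]) cube([60, 21, 1002]);
translate([1016, 106, 96]) cube([60, 21, 1002]);
translate([1113, 106, 96]) cube([60, 21, 1002]);
translate([1210, 106, 96]) cube([60, 21, 1002]);
translate([1307, 106, 96]) cube([60, 21, 1002]);
translate([1404, 106, 96]) cube([60, 21, 1002]);


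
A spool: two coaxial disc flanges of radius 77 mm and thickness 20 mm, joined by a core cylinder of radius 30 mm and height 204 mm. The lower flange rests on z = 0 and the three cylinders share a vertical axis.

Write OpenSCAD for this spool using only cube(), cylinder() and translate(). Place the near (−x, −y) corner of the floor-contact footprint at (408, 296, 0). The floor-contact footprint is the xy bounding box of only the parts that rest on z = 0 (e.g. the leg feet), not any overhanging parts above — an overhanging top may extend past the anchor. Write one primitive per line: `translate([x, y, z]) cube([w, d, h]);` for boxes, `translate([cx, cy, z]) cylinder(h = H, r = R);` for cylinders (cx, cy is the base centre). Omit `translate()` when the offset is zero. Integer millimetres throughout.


translate([485, 373, 0]) cylinder(h = 20, r = 77);
translate([485, 373, 20]) cylinder(h = 204, r = 30);
translate([485, 373, 224]) cylinder(h = 20, r = 77);


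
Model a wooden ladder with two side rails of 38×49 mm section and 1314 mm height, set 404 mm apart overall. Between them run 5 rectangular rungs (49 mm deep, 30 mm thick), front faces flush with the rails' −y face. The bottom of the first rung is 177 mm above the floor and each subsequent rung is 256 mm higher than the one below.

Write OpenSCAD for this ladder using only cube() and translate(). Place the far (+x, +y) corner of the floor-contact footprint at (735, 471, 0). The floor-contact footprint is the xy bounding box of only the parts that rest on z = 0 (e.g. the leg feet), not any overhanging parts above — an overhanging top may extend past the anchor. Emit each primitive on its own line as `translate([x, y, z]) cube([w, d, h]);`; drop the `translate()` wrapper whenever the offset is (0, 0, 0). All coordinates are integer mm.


// rung span = 404 - 2*38 = 328
// rung[k] z = 177 + k*256
translate([331, 422, 0]) cube([38, 49, 1314]);
translate([697, 422, 0]) cube([38, 49, 1314]);
translate([369, 422, 177]) cube([328, 49, 30]);
translate([369, 422, 433]) cube([328, 49, 30]);
translate([369, 422, 689]) cube([328, 49, 30]);
translate([369, 422, 945]) cube([328, 49, 30]);
translate([369, 422, 1201]) cube([328, 49, 30]);


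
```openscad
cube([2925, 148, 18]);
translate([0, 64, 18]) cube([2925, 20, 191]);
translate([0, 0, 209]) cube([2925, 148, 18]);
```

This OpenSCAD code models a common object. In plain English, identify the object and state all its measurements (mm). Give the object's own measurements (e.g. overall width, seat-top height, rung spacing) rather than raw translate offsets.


An I-beam lying along x, 2925 mm long. Overall section height 227 mm. Two flanges 148 mm wide (y) and 18 mm thick, one on the floor and one at the top; a web 20 mm thick runs between them, centred on the flange width.


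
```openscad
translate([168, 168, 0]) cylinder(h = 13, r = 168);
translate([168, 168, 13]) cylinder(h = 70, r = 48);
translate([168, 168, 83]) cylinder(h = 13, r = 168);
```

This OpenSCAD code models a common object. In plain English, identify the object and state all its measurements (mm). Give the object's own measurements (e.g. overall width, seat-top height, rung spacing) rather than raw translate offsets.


A spool: two coaxial disc flanges of radius 168 mm and thickness 13 mm, joined by a core cylinder of radius 48 mm and height 70 mm. The lower flange rests on z = 0 and the three cylinders share a vertical axis.


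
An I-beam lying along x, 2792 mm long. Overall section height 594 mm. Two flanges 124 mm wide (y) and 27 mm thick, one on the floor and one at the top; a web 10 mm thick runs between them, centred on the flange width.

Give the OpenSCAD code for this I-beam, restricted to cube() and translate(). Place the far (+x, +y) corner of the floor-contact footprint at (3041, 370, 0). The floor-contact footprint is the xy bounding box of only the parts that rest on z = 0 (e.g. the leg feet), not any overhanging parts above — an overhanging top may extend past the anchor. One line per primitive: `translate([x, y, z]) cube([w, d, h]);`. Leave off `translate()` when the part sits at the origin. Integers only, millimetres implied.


translate([249, 246, 0]) cube([2792, 124, 27]);
translate([249, 303, 27]) cube([2792, 10, 540]);
translate([249, 246, 567]) cube([2792, 124, 27]);


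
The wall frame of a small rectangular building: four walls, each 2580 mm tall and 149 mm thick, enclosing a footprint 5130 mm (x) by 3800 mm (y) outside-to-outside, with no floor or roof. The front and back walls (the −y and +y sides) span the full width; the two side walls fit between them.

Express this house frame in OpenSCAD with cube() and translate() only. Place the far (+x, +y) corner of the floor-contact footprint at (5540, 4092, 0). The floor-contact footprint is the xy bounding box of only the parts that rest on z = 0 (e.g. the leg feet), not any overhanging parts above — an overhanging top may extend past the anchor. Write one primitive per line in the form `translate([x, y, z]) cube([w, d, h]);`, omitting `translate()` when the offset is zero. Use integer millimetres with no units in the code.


translate([410, 292, 0]) cube([5130, 149, 2580]);
translate([410, 3943, 0]) cube([5130, 149, 2580]);
translate([410, 441, 0]) cube([149, 3502, 2580]);
translate([5391, 441, 0]) cube([149, 3502, 2580]);


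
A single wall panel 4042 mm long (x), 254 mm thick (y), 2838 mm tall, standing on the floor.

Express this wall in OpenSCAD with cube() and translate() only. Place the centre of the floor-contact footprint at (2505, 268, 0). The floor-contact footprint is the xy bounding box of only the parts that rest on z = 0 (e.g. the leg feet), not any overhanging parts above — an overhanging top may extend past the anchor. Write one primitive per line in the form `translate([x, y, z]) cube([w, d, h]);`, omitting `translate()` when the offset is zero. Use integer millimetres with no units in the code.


translate([484, 141, 0]) cube([4042, 254, 2838]);


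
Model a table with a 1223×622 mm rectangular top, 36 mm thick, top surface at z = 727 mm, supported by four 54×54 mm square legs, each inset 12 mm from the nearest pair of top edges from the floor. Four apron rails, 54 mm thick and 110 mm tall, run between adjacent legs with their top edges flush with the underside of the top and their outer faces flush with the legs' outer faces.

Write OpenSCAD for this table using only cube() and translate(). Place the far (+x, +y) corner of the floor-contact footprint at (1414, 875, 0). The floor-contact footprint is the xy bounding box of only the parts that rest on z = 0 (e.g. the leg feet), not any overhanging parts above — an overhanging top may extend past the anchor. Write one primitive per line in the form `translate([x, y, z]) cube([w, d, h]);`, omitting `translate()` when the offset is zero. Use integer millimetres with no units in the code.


translate([203, 265, 691]) cube([1223, 622, 36]);
translate([215, 277, 0]) cube([54, 54, 691]);
translate([1360, 277, 0]) cube([54, 54, 691]);
translate([215, 821, 0]) cube([54, 54, 691]);
translate([1360, 821, 0]) cube([54, 54, 691]);
translate([269, 277, 581]) cube([1091, 54, 110]);
translate([269, 821, 581]) cube([1091, 54, 110]);
translate([215, 331, 581]) cube([54, 490, 110]);
translate([1360, 331, 581]) cube([54, 490, 110]);


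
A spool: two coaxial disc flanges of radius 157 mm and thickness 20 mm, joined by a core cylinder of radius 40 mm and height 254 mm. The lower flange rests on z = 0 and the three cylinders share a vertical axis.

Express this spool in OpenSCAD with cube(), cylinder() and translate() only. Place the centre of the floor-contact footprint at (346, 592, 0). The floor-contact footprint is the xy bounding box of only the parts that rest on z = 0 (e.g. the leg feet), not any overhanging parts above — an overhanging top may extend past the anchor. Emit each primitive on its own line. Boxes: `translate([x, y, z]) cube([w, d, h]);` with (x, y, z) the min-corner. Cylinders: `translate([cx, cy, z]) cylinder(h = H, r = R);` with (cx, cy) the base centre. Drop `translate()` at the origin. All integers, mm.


translate([346, 592, 0]) cylinder(h = 20, r = 157);
translate([346, 592, 20]) cylinder(h = 254, r = 40);
translate([346, 592, 274]) cylinder(h = 20, r = 157);


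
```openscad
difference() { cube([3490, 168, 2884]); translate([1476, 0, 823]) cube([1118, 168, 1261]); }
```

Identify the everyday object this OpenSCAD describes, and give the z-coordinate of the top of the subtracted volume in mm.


A wall with a window opening. The window head height is 2084 mm.

A wall with a rectangular opening subtracted — a window. Sill at z = 823, opening 1261 mm tall, so the head is at 823 + 1261 = 2084 mm.


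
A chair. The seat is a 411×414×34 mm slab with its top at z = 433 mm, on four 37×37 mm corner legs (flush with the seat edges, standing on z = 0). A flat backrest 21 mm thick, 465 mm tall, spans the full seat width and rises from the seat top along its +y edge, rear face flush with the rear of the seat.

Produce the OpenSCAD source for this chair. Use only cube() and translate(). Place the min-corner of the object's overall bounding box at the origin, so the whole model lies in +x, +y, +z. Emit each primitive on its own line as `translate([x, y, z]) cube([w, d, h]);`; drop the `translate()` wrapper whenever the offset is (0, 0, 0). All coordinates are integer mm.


translate([0, 0, 399]) cube([411, 414, 34]);
cube([37, 37, 399]);
translate([374, 0, 0]) cube([37, 37, 399]);
translate([0, 377, 0]) cube([37, 37, 399]);
translate([374, 377, 0]) cube([37, 37, 399]);
translate([0, 393, 433]) cube([411, 21, 465]);


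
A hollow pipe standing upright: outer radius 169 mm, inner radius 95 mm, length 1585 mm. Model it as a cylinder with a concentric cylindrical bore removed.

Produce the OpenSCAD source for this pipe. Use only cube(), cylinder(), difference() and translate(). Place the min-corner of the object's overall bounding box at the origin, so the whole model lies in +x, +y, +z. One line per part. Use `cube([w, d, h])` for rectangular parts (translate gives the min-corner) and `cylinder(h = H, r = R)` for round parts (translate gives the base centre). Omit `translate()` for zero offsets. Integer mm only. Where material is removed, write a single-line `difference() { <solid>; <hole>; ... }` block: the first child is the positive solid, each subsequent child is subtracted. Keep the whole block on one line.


difference() { translate([169, 169, 0]) cylinder(h = 1585, r = 169); translate([169, 169, 0]) cylinder(h = 1585, r = 95); }


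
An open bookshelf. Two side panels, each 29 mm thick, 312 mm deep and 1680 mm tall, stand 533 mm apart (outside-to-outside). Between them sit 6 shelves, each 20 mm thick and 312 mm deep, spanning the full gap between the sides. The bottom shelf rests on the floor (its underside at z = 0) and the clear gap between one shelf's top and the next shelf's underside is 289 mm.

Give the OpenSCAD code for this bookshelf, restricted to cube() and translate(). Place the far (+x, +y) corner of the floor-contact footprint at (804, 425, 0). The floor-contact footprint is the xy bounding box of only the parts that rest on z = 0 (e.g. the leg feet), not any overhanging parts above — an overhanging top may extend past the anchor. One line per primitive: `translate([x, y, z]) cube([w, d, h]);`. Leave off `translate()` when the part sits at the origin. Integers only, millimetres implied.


translate([271, 113, 0]) cube([29, 312, 1680]);
translate([775, 113, 0]) cube([29, 312, 1680]);
translate([300, 113, 0]) cube([475, 312, 20]);
translate([300, 113, 309]) cube([475, 312, 20]);
translate([300, 113, 618]) cube([475, 312, 20]);
translate([300, 113, 927]) cube([475, 312, 20]);
translate([300, 113, 1236]) cube([475, 312, 20]);
translate([300, 113, 1545]) cube([475, 312, 20]);


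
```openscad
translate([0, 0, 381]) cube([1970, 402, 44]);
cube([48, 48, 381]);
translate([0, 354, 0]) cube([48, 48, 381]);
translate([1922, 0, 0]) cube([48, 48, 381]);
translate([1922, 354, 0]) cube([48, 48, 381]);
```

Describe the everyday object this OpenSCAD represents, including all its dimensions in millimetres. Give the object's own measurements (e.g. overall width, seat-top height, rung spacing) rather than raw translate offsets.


A long wooden bench with a 1970 mm (x) × 402 mm (y) seat, 44 mm thick, its top surface 425 mm above the floor. Four 48 mm square legs at the seat corners, flush with the edges, run from z = 0 to the seat underside.


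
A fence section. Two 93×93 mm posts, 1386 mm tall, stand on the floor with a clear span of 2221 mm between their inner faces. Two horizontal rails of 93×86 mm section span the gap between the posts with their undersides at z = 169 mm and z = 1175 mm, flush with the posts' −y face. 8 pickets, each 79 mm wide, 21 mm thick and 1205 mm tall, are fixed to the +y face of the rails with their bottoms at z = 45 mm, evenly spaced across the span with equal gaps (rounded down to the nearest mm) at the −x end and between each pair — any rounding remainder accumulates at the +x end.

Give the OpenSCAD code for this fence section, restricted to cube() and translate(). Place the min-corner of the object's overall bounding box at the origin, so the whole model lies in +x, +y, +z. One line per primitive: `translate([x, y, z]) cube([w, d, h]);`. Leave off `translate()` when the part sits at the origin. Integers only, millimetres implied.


cube([93, 93, 1386]);
translate([2314, 0, 0]) cube([93, 93, 1386]);
translate([93, 0, 169]) cube([2221, 93, 86]);
translate([93, 0, 1175]) cube([2221, 93, 86]);
translate([269, 93, 45]) cube([79, 21, 1205]);
translate([524, 93, 45]) cube([79, 21, 1205]);
translate([779, 93, 45]) cube([79, 21, 1205]);
translate([1034, 93, 45]) cube([79, 21, 1205]);
translate([1289, 93, 45]) cube([79, 21, 1205]);
translate([1544, 93, 45]) cube([79, 21, 1205]);
translate([1799, 93, 45]) cube([79, 21, 1205]);
translate([2054, 93, 45]) cube([79, 21, 1205]);


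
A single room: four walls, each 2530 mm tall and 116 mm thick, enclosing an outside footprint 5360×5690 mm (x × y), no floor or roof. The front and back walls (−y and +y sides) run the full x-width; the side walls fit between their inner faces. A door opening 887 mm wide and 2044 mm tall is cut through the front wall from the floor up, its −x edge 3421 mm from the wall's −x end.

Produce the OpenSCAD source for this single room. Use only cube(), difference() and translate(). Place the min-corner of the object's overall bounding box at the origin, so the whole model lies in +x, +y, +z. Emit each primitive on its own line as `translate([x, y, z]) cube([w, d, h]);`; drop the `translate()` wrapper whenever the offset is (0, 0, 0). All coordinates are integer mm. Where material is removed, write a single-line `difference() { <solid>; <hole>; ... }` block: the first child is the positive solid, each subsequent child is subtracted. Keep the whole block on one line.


difference() { cube([5360, 116, 2530]); translate([3421, 0, 0]) cube([887, 116, 2044]); }
translate([0, 5574, 0]) cube([5360, 116, 2530]);
translate([0, 116, 0]) cube([116, 5458, 2530]);
translate([5244, 116, 0]) cube([116, 5458, 2530]);


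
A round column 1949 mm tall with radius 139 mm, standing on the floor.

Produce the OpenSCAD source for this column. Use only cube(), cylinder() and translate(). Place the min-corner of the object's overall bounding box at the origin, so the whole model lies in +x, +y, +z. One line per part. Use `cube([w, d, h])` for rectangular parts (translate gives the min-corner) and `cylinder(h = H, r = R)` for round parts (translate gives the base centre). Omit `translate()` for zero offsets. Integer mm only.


translate([139, 139, 0]) cylinder(h = 1949, r = 139);


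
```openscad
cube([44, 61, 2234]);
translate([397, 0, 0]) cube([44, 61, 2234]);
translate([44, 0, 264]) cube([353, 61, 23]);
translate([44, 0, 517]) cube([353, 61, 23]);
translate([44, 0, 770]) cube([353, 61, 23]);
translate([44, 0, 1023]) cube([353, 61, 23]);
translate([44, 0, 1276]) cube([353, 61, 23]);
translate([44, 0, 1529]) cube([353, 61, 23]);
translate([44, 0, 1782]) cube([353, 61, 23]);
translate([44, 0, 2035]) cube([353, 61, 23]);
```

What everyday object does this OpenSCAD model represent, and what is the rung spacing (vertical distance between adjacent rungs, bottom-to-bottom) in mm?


A ladder. The rung spacing is 253 mm.

Two tall 44×61 posts with 8 short bars between them — a ladder. Adjacent rungs sit at z = 264 and z = 517, so the spacing is 517 − 264 = 253 mm.
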